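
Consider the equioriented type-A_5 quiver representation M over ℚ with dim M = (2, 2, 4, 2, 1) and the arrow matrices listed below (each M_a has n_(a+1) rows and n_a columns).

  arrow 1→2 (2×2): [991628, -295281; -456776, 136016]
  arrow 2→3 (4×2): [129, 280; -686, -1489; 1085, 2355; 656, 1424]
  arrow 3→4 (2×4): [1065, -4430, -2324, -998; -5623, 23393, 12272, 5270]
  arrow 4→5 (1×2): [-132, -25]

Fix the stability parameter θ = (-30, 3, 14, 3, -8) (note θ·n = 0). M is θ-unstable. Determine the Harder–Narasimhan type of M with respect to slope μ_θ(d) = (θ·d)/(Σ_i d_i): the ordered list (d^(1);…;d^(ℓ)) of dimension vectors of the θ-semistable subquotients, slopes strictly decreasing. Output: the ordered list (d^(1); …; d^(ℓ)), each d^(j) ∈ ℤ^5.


Interval decomposition of M: I[1,4], I[1,5], I[3,3]^2.
HN type (ℓ=4): μ^(1)=14; μ^(2)=17/2; μ^(3)=3; μ^(4)=-30

((0, 0, 2, 0, 0); (0, 0, 1, 1, 0); (0, 2, 1, 1, 1); (2, 0, 0, 0, 0))


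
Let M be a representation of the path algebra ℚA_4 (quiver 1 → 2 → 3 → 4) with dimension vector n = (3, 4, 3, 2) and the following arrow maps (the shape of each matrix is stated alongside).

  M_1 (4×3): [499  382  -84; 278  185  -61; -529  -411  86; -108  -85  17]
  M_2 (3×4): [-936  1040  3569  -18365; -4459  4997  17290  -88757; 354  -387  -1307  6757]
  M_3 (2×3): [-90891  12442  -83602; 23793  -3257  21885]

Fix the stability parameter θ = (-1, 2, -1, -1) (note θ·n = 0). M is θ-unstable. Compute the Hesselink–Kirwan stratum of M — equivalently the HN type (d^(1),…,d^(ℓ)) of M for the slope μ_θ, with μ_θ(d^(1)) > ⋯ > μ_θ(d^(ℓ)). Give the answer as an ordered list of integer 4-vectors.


Barcode: M ≅ I[1,3], I[1,4]^2, I[2,2]. HN layers by μ_θ (4 steps, strictly decreasing):
  μ^(1)=2; μ^(2)=1/2; μ^(3)=0; μ^(4)=-1

((0, 1, 0, 0); (0, 1, 1, 0); (0, 2, 2, 2); (3, 0, 0, 0))


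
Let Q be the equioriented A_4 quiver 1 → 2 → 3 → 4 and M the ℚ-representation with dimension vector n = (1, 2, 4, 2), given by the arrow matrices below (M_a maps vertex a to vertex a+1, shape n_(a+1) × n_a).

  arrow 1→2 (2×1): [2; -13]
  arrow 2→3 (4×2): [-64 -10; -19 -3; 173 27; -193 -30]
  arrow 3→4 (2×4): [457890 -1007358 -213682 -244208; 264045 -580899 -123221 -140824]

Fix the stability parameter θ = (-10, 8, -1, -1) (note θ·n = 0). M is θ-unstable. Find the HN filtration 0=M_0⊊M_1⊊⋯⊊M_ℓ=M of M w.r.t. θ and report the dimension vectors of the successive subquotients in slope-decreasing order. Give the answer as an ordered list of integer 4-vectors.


Barcode: M ≅ I[1,3], I[2,3], I[3,3], I[3,4], I[4,4]. HN layers by μ_θ (3 steps, strictly decreasing):
  μ^(1)=7/2; μ^(2)=-1; μ^(3)=-10

((0, 2, 2, 0); (0, 0, 2, 2); (1, 0, 0, 0))


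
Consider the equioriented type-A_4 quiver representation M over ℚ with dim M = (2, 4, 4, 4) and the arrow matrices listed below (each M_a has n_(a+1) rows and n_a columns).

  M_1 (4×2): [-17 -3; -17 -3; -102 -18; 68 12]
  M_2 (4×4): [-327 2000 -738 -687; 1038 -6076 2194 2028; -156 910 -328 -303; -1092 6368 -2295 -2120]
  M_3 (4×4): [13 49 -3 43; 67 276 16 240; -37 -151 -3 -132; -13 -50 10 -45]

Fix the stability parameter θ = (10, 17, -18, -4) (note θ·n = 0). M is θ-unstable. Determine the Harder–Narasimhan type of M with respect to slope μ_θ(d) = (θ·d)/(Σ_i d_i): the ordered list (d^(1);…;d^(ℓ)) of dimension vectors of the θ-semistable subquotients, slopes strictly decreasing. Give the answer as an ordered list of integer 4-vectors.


Barcode: M ≅ I[1,1], I[1,4], I[2,2], I[2,4]^2, I[3,3], I[4,4]. HN layers by μ_θ (6 steps, strictly decreasing):
  μ^(1)=17; μ^(2)=10; μ^(3)=5/4; μ^(4)=-5/3; μ^(5)=-4; μ^(6)=-18

((0, 1, 0, 0); (1, 0, 0, 0); (1, 1, 1, 1); (0, 2, 2, 2); (0, 0, 0, 1); (0, 0, 1, 0))


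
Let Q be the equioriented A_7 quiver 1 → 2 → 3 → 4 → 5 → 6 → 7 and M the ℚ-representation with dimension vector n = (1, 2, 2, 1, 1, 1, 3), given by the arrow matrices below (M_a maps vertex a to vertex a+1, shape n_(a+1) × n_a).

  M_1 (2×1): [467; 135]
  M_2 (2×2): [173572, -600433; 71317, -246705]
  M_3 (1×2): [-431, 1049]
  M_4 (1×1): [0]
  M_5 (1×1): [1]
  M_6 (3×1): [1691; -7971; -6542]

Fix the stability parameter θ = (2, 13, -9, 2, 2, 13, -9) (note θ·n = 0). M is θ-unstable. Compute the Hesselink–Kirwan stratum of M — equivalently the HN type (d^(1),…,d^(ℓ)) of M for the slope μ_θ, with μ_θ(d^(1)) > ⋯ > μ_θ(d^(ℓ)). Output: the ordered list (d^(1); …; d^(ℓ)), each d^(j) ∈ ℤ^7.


Interval decomposition of M: I[1,4], I[2,3], I[5,7], I[7,7]^2.
HN type (ℓ=2): μ^(1)=2; μ^(2)=-9

((1, 2, 2, 1, 1, 1, 1); (0, 0, 0, 0, 0, 0, 2))


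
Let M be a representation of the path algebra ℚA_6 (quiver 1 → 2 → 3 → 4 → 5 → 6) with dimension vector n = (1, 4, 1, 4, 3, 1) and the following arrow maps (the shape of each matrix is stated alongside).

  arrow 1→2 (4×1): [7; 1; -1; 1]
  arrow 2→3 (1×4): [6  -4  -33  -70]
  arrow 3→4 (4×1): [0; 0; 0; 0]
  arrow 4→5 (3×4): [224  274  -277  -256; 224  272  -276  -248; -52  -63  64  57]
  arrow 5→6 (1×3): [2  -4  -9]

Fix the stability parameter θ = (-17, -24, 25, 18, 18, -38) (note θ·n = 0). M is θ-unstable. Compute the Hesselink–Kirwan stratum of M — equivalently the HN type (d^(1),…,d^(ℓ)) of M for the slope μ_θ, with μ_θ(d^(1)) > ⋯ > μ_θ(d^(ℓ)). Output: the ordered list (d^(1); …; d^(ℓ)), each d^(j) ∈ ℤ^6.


Barcode: M ≅ I[1,3], I[2,2]^3, I[4,4]^2, I[4,5], I[4,6], I[5,5]. HN layers by μ_θ (5 steps, strictly decreasing):
  μ^(1)=25; μ^(2)=18; μ^(3)=-2/3; μ^(4)=-41/2; μ^(5)=-24

((0, 0, 1, 0, 0, 0); (0, 0, 0, 3, 2, 0); (0, 0, 0, 1, 1, 1); (1, 1, 0, 0, 0, 0); (0, 3, 0, 0, 0, 0))


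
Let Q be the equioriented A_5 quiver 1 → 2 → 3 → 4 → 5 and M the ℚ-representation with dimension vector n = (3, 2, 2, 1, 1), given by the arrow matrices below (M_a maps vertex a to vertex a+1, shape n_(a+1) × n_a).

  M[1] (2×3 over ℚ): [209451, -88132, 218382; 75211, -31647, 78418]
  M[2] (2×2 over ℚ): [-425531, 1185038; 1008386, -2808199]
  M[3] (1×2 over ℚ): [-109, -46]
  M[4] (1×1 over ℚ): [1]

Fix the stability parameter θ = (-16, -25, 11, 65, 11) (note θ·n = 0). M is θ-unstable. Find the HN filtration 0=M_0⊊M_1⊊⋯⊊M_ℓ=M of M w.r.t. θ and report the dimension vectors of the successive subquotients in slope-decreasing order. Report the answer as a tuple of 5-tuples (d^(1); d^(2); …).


Barcode: M ≅ I[1,1], I[1,3], I[1,5]. HN layers by μ_θ (4 steps, strictly decreasing):
  μ^(1)=38; μ^(2)=11; μ^(3)=-16; μ^(4)=-41/2

((0, 0, 0, 1, 1); (0, 0, 2, 0, 0); (1, 0, 0, 0, 0); (2, 2, 0, 0, 0))


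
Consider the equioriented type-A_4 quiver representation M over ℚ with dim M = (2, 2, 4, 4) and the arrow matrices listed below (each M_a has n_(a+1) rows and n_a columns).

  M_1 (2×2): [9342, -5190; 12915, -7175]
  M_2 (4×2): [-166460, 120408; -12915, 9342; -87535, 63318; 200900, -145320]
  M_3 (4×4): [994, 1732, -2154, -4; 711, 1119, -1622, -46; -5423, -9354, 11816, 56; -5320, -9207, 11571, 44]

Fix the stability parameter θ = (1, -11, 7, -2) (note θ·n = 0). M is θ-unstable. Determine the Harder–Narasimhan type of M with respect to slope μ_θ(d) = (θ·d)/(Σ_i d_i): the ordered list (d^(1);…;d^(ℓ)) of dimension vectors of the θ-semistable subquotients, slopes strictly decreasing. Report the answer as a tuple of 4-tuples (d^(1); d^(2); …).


Barcode: M ≅ I[1,1], I[1,2], I[2,4], I[3,3], I[3,4]^2, I[4,4]. HN layers by μ_θ (6 steps, strictly decreasing):
  μ^(1)=7; μ^(2)=5/2; μ^(3)=1; μ^(4)=-2; μ^(5)=-5; μ^(6)=-11

((0, 0, 1, 0); (0, 0, 3, 3); (1, 0, 0, 0); (0, 0, 0, 1); (1, 1, 0, 0); (0, 1, 0, 0))


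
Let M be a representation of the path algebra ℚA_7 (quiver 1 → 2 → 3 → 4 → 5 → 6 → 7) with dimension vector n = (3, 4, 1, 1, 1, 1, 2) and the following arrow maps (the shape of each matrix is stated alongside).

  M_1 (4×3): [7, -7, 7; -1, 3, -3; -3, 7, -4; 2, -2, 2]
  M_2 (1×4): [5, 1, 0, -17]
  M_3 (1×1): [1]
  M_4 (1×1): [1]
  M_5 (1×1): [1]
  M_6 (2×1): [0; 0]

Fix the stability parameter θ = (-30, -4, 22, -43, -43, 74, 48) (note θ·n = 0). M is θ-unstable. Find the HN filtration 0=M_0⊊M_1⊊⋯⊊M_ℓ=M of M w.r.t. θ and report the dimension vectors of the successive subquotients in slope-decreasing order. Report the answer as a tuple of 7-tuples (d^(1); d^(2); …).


Barcode: M ≅ I[1,2]^2, I[1,6], I[2,2], I[7,7]^2. HN layers by μ_θ (5 steps, strictly decreasing):
  μ^(1)=74; μ^(2)=48; μ^(3)=-4; μ^(4)=-17; μ^(5)=-30

((0, 0, 0, 0, 0, 1, 0); (0, 0, 0, 0, 0, 0, 2); (0, 3, 0, 0, 0, 0, 0); (0, 1, 1, 1, 1, 0, 0); (3, 0, 0, 0, 0, 0, 0))


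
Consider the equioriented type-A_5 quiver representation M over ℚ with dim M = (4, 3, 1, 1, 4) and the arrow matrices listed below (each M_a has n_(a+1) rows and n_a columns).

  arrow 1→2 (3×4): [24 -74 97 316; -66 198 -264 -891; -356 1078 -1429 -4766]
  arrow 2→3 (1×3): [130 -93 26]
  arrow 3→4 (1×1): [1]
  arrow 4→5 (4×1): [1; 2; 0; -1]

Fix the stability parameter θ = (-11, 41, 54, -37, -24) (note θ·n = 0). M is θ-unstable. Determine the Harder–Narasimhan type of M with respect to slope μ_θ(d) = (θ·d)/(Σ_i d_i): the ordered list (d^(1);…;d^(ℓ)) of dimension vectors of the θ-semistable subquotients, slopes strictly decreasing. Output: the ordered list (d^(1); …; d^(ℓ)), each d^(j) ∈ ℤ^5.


Barcode: M ≅ I[1,1]^2, I[1,2], I[1,5], I[2,2], I[5,5]^3. HN layers by μ_θ (4 steps, strictly decreasing):
  μ^(1)=41; μ^(2)=17/2; μ^(3)=-11; μ^(4)=-24

((0, 2, 0, 0, 0); (0, 1, 1, 1, 1); (4, 0, 0, 0, 0); (0, 0, 0, 0, 3))


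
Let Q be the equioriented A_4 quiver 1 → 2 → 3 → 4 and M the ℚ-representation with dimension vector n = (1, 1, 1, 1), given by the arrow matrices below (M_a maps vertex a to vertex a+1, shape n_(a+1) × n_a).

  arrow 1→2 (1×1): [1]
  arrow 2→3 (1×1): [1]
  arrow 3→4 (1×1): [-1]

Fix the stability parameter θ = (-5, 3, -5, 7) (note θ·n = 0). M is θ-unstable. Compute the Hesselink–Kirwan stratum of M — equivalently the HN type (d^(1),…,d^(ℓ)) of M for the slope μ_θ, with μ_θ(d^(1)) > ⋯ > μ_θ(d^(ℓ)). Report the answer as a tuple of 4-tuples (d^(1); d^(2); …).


Via rank(M_{q-1}∘⋯∘M_p): M ≅ I[1,4].
μ_θ-semistable layers: μ^(1)=7; μ^(2)=-1; μ^(3)=-5

((0, 0, 0, 1); (0, 1, 1, 0); (1, 0, 0, 0))


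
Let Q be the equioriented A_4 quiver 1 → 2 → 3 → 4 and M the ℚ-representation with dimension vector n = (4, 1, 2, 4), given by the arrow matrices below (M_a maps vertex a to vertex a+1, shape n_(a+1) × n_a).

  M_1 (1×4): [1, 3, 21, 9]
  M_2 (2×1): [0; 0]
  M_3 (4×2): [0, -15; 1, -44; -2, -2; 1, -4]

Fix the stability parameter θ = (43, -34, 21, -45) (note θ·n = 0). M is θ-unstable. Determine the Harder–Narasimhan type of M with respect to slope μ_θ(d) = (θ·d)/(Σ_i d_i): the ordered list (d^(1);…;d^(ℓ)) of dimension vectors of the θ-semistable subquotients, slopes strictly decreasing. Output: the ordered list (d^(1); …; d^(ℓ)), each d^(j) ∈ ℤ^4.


Via rank(M_{q-1}∘⋯∘M_p): M ≅ I[1,1]^3, I[1,2], I[3,4]^2, I[4,4]^2.
μ_θ-semistable layers: μ^(1)=43; μ^(2)=9/2; μ^(3)=-12; μ^(4)=-45

((3, 0, 0, 0); (1, 1, 0, 0); (0, 0, 2, 2); (0, 0, 0, 2))


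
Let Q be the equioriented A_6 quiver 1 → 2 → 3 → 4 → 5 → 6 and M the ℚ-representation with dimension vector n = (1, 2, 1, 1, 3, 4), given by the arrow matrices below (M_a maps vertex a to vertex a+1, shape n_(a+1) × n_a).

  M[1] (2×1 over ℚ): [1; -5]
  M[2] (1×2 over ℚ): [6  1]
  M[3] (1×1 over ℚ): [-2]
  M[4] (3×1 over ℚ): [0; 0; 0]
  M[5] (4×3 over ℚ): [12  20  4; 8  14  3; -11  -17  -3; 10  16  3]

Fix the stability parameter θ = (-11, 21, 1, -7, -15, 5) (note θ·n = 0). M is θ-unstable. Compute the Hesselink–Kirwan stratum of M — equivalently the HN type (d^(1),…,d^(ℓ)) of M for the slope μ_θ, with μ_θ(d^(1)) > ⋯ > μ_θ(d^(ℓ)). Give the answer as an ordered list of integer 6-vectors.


Via rank(M_{q-1}∘⋯∘M_p): M ≅ I[1,4], I[2,2], I[5,5], I[5,6]^2, I[6,6]^2.
μ_θ-semistable layers: μ^(1)=21; μ^(2)=5; μ^(3)=-11; μ^(4)=-15

((0, 1, 0, 0, 0, 0); (0, 1, 1, 1, 0, 4); (1, 0, 0, 0, 0, 0); (0, 0, 0, 0, 3, 0))


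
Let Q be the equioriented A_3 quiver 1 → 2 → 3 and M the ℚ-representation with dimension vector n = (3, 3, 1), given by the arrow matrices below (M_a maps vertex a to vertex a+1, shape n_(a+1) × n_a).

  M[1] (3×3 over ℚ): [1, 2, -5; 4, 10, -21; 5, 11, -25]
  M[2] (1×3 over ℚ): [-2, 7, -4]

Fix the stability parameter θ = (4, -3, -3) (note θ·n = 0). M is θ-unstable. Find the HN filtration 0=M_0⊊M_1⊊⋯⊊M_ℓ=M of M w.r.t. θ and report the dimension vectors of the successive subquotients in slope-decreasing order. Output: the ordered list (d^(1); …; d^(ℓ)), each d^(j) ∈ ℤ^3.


Barcode: M ≅ I[1,2]^2, I[1,3]. HN layers by μ_θ (2 steps, strictly decreasing):
  μ^(1)=1/2; μ^(2)=-2/3

((2, 2, 0); (1, 1, 1))


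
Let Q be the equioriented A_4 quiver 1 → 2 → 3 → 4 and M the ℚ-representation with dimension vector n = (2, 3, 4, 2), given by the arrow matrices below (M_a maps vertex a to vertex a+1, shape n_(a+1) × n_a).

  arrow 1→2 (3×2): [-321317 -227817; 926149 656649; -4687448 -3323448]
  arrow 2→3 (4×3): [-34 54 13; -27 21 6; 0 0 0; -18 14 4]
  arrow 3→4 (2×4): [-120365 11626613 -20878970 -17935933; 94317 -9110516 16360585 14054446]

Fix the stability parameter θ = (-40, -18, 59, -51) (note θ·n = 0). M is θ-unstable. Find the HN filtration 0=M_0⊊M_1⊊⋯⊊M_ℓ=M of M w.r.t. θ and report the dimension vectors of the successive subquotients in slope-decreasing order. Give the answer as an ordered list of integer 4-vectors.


Barcode: M ≅ I[1,1], I[1,2], I[2,4]^2, I[3,3]^2. HN layers by μ_θ (4 steps, strictly decreasing):
  μ^(1)=59; μ^(2)=4; μ^(3)=-18; μ^(4)=-40

((0, 0, 2, 0); (0, 0, 2, 2); (0, 3, 0, 0); (2, 0, 0, 0))


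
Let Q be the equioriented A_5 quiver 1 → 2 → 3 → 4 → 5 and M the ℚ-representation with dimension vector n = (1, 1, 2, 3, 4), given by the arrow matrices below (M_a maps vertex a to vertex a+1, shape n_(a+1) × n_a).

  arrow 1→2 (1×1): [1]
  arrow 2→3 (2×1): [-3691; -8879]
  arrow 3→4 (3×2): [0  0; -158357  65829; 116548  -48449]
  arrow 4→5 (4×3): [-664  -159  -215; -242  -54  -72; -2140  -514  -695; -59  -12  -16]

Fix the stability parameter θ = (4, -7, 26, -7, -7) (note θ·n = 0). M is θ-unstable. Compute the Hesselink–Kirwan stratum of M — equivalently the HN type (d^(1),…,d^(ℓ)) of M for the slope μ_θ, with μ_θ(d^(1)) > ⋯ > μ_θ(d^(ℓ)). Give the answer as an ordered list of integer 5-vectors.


Via rank(M_{q-1}∘⋯∘M_p): M ≅ I[1,5], I[3,5], I[4,5], I[5,5].
μ_θ-semistable layers: μ^(1)=4; μ^(2)=-3/2; μ^(3)=-7

((0, 0, 2, 2, 2); (1, 1, 0, 0, 0); (0, 0, 0, 1, 2))


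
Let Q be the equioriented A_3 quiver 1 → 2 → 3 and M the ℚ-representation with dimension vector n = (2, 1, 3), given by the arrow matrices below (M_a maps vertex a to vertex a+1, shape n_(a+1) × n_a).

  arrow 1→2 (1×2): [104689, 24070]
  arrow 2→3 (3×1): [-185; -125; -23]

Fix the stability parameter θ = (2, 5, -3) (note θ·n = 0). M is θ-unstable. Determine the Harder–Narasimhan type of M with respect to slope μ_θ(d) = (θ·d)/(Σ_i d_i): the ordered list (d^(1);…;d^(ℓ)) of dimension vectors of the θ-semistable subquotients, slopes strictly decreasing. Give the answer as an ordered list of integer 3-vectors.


Via rank(M_{q-1}∘⋯∘M_p): M ≅ I[1,1], I[1,3], I[3,3]^2.
μ_θ-semistable layers: μ^(1)=2; μ^(2)=4/3; μ^(3)=-3

((1, 0, 0); (1, 1, 1); (0, 0, 2))


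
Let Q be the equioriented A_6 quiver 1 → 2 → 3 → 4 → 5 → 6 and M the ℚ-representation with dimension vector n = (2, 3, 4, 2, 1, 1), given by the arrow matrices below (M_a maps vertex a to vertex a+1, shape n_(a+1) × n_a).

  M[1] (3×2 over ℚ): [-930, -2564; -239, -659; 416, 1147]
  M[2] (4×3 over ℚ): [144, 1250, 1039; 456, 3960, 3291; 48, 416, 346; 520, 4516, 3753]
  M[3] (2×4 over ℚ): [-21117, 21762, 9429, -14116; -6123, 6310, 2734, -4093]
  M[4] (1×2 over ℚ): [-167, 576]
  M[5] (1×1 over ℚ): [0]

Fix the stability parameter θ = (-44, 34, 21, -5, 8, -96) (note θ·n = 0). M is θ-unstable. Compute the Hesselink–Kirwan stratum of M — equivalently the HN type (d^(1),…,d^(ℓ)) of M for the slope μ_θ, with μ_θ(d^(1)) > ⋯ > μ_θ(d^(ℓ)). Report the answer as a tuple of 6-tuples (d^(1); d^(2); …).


Interval decomposition of M: I[1,4], I[1,5], I[2,2], I[3,3]^2, I[6,6].
HN type (ℓ=6): μ^(1)=34; μ^(2)=21; μ^(3)=50/3; μ^(4)=29/2; μ^(5)=-44; μ^(6)=-96

((0, 1, 0, 0, 0, 0); (0, 0, 2, 0, 0, 0); (0, 1, 1, 1, 0, 0); (0, 1, 1, 1, 1, 0); (2, 0, 0, 0, 0, 0); (0, 0, 0, 0, 0, 1))


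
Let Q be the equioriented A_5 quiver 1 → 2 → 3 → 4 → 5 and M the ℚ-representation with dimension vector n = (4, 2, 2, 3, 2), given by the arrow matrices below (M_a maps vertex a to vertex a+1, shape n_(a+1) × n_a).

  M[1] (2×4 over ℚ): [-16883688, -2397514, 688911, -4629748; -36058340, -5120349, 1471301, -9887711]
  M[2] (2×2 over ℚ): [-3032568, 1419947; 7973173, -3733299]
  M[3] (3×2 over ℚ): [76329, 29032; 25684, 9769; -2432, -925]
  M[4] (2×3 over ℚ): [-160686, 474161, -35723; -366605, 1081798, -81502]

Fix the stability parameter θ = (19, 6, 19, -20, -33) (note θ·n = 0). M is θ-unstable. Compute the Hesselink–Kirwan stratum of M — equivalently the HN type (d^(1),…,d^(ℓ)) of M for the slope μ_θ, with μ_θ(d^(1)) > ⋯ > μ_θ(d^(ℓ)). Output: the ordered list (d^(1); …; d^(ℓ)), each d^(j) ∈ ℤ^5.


Interval decomposition of M: I[1,1]^2, I[1,4], I[1,5], I[4,5].
HN type (ℓ=4): μ^(1)=19; μ^(2)=6; μ^(3)=-9/5; μ^(4)=-53/2

((2, 0, 0, 0, 0); (1, 1, 1, 1, 0); (1, 1, 1, 1, 1); (0, 0, 0, 1, 1))


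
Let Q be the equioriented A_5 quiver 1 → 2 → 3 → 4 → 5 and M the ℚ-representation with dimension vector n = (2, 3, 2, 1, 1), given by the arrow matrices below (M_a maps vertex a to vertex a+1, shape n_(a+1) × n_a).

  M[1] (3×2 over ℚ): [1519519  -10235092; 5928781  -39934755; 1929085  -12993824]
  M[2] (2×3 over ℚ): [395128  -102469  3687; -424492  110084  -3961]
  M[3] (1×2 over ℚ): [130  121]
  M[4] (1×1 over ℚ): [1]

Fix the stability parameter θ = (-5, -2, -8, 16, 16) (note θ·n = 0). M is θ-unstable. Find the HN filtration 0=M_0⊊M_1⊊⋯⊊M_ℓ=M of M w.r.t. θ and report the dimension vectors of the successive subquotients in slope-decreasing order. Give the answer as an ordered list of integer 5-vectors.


Via rank(M_{q-1}∘⋯∘M_p): M ≅ I[1,3], I[1,5], I[2,2].
μ_θ-semistable layers: μ^(1)=16; μ^(2)=-2; μ^(3)=-5

((0, 0, 0, 1, 1); (0, 1, 0, 0, 0); (2, 2, 2, 0, 0))


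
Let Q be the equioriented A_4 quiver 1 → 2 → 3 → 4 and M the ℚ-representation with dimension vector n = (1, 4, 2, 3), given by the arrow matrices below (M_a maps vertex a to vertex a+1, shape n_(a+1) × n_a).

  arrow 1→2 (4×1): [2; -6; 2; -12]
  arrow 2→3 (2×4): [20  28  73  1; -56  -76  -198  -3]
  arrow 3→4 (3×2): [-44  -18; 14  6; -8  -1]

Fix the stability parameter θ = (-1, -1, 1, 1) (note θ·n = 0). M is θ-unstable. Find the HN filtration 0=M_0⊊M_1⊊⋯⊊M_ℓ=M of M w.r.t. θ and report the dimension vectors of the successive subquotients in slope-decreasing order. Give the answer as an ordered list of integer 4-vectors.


Via rank(M_{q-1}∘⋯∘M_p): M ≅ I[1,4], I[2,2]^2, I[2,4], I[4,4].
μ_θ-semistable layers: μ^(1)=1; μ^(2)=-1

((0, 0, 2, 3); (1, 4, 0, 0))


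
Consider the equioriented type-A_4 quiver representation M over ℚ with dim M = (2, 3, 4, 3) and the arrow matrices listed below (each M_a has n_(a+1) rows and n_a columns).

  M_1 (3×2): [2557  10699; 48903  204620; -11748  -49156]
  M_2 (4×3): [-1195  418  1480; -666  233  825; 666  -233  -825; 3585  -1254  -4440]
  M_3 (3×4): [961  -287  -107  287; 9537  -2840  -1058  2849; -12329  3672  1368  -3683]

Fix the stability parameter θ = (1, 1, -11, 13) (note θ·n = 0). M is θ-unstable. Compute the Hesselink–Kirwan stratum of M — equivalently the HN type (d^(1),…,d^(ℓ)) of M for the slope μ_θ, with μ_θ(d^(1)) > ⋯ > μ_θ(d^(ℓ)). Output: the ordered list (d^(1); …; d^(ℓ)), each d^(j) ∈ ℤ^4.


Barcode: M ≅ I[1,3], I[1,4], I[2,2], I[3,4]^2. HN layers by μ_θ (4 steps, strictly decreasing):
  μ^(1)=13; μ^(2)=1; μ^(3)=-3; μ^(4)=-11

((0, 0, 0, 3); (0, 1, 0, 0); (2, 2, 2, 0); (0, 0, 2, 0))


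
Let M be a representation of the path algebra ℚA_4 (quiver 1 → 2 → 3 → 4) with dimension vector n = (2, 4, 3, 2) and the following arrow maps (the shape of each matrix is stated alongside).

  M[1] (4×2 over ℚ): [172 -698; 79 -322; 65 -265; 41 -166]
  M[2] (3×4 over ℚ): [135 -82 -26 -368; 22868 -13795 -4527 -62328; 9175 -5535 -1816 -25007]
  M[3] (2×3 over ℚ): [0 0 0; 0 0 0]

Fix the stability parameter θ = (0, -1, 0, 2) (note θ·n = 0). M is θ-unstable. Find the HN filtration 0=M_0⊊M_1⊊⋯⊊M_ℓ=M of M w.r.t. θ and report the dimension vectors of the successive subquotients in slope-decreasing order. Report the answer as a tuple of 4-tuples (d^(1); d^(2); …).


Via rank(M_{q-1}∘⋯∘M_p): M ≅ I[1,3]^2, I[2,2], I[2,3], I[4,4]^2.
μ_θ-semistable layers: μ^(1)=2; μ^(2)=0; μ^(3)=-1/2; μ^(4)=-1

((0, 0, 0, 2); (0, 0, 3, 0); (2, 2, 0, 0); (0, 2, 0, 0))


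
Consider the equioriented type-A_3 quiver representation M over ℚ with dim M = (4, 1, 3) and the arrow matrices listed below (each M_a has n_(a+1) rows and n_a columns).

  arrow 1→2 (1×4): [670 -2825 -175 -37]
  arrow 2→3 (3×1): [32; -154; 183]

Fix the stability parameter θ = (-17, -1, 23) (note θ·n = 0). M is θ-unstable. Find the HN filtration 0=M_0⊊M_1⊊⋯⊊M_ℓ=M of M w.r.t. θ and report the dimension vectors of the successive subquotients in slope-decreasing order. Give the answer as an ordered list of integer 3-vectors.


Barcode: M ≅ I[1,1]^3, I[1,3], I[3,3]^2. HN layers by μ_θ (3 steps, strictly decreasing):
  μ^(1)=23; μ^(2)=-1; μ^(3)=-17

((0, 0, 3); (0, 1, 0); (4, 0, 0))


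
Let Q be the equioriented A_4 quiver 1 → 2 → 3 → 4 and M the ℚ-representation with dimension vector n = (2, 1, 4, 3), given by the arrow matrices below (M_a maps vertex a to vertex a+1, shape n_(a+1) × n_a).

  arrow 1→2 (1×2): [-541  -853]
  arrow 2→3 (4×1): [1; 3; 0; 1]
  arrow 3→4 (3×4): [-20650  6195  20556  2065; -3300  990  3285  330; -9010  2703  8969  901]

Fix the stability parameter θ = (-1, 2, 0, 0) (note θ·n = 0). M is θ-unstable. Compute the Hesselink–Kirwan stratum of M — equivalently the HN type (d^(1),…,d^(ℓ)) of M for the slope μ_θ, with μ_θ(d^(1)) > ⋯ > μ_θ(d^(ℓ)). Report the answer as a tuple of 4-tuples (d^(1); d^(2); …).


Via rank(M_{q-1}∘⋯∘M_p): M ≅ I[1,1], I[1,3], I[3,3], I[3,4]^2, I[4,4].
μ_θ-semistable layers: μ^(1)=1; μ^(2)=0; μ^(3)=-1

((0, 1, 1, 0); (0, 0, 3, 3); (2, 0, 0, 0))


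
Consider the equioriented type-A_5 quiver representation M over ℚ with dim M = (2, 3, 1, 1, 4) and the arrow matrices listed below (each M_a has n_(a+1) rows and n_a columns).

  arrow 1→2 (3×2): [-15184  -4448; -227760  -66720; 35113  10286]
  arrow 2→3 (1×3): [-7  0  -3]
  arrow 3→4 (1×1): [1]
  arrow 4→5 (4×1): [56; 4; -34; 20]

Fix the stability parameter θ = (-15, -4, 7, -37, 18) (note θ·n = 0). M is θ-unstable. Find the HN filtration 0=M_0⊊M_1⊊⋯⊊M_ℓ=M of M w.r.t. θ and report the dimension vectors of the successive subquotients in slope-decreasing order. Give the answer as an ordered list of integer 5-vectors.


Interval decomposition of M: I[1,1], I[1,5], I[2,2]^2, I[5,5]^3.
HN type (ℓ=4): μ^(1)=18; μ^(2)=-4; μ^(3)=-34/3; μ^(4)=-15

((0, 0, 0, 0, 4); (0, 2, 0, 0, 0); (0, 1, 1, 1, 0); (2, 0, 0, 0, 0))


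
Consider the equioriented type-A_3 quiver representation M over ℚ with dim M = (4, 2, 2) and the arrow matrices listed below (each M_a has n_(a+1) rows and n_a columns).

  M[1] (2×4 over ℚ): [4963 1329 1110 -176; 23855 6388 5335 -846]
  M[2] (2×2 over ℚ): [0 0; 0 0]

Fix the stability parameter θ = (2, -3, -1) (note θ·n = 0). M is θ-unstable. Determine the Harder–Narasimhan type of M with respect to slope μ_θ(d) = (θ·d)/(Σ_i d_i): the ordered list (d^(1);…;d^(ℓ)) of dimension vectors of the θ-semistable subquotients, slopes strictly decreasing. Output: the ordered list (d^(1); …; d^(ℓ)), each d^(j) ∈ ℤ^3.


Barcode: M ≅ I[1,1]^2, I[1,2]^2, I[3,3]^2. HN layers by μ_θ (3 steps, strictly decreasing):
  μ^(1)=2; μ^(2)=-1/2; μ^(3)=-1

((2, 0, 0); (2, 2, 0); (0, 0, 2))


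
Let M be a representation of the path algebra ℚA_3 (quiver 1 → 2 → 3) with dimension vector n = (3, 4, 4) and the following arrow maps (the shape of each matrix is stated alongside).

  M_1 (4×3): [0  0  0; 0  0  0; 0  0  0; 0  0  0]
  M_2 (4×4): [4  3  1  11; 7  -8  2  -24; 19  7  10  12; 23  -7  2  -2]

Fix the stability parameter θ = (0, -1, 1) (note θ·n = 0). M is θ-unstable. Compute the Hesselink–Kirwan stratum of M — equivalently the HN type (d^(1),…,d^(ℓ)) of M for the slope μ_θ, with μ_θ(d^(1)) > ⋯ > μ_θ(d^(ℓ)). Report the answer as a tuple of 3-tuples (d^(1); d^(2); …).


Interval decomposition of M: I[1,1]^3, I[2,3]^4.
HN type (ℓ=3): μ^(1)=1; μ^(2)=0; μ^(3)=-1

((0, 0, 4); (3, 0, 0); (0, 4, 0))


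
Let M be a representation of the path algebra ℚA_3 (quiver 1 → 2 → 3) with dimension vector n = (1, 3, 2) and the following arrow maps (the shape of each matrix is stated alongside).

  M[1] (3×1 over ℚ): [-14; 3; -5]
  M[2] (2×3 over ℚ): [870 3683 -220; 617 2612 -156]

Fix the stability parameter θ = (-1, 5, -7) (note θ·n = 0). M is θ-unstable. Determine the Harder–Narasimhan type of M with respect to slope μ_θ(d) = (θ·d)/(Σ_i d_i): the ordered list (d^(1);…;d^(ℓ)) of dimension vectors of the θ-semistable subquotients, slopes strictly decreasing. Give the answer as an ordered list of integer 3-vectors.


Barcode: M ≅ I[1,3], I[2,2], I[2,3]. HN layers by μ_θ (2 steps, strictly decreasing):
  μ^(1)=5; μ^(2)=-1

((0, 1, 0); (1, 2, 2))


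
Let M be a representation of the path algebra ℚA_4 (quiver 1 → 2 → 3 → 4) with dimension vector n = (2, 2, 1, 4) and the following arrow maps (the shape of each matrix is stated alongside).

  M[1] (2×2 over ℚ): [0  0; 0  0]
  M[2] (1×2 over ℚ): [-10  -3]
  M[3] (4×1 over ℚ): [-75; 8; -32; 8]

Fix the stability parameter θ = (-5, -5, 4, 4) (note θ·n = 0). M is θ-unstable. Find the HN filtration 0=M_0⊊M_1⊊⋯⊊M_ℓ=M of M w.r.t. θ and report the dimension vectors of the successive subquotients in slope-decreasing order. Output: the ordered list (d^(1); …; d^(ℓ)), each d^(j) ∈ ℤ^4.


Barcode: M ≅ I[1,1]^2, I[2,2], I[2,4], I[4,4]^3. HN layers by μ_θ (2 steps, strictly decreasing):
  μ^(1)=4; μ^(2)=-5

((0, 0, 1, 4); (2, 2, 0, 0))


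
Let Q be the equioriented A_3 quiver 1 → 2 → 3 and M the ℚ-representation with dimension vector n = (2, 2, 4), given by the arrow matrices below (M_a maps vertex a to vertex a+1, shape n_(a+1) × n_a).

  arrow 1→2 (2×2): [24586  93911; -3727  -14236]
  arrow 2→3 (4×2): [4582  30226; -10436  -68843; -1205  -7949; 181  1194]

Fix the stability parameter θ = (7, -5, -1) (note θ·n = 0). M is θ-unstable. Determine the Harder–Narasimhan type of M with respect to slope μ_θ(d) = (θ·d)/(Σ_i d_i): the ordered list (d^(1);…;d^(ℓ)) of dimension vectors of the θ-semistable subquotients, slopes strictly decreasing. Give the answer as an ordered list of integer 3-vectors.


Via rank(M_{q-1}∘⋯∘M_p): M ≅ I[1,3]^2, I[3,3]^2.
μ_θ-semistable layers: μ^(1)=1/3; μ^(2)=-1

((2, 2, 2); (0, 0, 2))


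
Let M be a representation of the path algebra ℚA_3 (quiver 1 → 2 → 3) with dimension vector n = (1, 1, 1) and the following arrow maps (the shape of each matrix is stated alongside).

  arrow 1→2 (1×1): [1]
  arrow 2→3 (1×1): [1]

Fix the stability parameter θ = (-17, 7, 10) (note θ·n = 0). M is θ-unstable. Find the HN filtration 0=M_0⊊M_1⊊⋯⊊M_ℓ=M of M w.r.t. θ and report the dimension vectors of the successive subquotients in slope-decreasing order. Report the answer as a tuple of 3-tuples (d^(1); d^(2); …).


Interval decomposition of M: I[1,3].
HN type (ℓ=3): μ^(1)=10; μ^(2)=7; μ^(3)=-17

((0, 0, 1); (0, 1, 0); (1, 0, 0))


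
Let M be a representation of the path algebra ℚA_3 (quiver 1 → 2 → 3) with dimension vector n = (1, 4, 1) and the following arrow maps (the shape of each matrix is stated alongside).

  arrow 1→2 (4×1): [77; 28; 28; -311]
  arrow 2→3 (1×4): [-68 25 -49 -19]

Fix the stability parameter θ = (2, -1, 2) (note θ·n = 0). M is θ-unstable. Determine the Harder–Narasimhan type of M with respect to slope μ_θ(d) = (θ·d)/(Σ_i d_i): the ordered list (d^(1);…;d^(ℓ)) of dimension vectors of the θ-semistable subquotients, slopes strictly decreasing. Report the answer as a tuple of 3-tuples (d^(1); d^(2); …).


Barcode: M ≅ I[1,3], I[2,2]^3. HN layers by μ_θ (3 steps, strictly decreasing):
  μ^(1)=2; μ^(2)=1/2; μ^(3)=-1

((0, 0, 1); (1, 1, 0); (0, 3, 0))


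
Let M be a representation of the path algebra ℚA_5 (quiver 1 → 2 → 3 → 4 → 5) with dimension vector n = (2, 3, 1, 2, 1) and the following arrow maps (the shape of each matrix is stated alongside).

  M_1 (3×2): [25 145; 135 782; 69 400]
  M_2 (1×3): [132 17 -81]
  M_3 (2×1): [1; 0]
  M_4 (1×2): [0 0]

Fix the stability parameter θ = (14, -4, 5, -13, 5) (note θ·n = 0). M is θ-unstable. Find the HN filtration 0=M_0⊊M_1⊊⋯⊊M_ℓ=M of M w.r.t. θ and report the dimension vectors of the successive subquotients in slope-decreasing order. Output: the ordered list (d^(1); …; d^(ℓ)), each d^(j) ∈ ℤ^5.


Via rank(M_{q-1}∘⋯∘M_p): M ≅ I[1,2], I[1,4], I[2,2], I[4,4], I[5,5].
μ_θ-semistable layers: μ^(1)=5; μ^(2)=1/2; μ^(3)=-4; μ^(4)=-13

((1, 1, 0, 0, 1); (1, 1, 1, 1, 0); (0, 1, 0, 0, 0); (0, 0, 0, 1, 0))


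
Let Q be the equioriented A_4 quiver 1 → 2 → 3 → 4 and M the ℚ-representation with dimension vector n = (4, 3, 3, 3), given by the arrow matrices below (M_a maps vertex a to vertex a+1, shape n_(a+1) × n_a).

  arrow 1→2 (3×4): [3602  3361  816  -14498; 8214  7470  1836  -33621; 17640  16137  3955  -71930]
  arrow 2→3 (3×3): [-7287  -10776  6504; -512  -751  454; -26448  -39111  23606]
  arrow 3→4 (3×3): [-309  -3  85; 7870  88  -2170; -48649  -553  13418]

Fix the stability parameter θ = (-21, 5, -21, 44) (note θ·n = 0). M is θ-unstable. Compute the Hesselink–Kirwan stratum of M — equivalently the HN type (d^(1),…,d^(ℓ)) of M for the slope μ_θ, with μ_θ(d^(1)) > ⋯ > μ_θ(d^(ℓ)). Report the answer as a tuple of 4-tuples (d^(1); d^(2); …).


Interval decomposition of M: I[1,1], I[1,2], I[1,4]^2, I[3,4].
HN type (ℓ=4): μ^(1)=44; μ^(2)=5; μ^(3)=-8; μ^(4)=-21

((0, 0, 0, 3); (0, 1, 0, 0); (0, 2, 2, 0); (4, 0, 1, 0))


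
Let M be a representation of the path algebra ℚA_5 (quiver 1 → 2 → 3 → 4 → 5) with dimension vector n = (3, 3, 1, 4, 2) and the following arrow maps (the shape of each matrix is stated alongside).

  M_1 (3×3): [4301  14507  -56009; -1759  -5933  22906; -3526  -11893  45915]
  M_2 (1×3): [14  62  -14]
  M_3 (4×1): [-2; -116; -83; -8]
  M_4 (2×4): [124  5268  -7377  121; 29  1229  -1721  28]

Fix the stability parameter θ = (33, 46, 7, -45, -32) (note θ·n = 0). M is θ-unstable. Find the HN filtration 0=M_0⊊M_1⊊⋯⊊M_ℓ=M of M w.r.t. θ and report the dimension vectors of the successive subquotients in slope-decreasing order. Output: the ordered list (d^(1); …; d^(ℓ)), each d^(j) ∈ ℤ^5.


Interval decomposition of M: I[1,2]^2, I[1,5], I[4,4]^2, I[4,5].
HN type (ℓ=5): μ^(1)=46; μ^(2)=33; μ^(3)=9/5; μ^(4)=-32; μ^(5)=-45

((0, 2, 0, 0, 0); (2, 0, 0, 0, 0); (1, 1, 1, 1, 1); (0, 0, 0, 0, 1); (0, 0, 0, 3, 0))


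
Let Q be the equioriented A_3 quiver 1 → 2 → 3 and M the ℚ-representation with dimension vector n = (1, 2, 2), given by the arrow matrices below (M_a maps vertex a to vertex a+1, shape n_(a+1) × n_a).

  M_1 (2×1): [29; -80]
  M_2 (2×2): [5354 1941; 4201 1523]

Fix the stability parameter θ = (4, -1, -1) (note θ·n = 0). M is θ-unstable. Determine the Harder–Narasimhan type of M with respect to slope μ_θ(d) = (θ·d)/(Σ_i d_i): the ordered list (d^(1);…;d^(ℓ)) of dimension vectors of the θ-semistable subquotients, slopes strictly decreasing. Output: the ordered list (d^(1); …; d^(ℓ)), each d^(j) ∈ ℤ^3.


Barcode: M ≅ I[1,3], I[2,3]. HN layers by μ_θ (2 steps, strictly decreasing):
  μ^(1)=2/3; μ^(2)=-1

((1, 1, 1); (0, 1, 1))


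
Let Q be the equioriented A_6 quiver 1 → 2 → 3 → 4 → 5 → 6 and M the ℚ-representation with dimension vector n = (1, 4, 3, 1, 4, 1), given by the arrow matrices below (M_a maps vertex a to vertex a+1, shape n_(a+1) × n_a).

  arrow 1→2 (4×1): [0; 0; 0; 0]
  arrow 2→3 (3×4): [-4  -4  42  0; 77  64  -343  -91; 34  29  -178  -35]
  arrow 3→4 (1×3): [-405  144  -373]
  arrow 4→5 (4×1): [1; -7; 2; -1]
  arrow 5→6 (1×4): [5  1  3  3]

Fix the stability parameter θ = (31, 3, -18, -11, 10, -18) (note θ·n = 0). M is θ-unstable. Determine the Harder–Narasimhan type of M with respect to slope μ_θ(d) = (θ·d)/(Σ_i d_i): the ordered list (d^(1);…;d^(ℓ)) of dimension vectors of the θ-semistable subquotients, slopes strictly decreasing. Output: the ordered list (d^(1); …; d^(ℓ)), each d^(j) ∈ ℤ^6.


Interval decomposition of M: I[1,1], I[2,2], I[2,3]^2, I[2,6], I[5,5]^3.
HN type (ℓ=6): μ^(1)=31; μ^(2)=10; μ^(3)=3; μ^(4)=-4; μ^(5)=-15/2; μ^(6)=-26/3

((1, 0, 0, 0, 0, 0); (0, 0, 0, 0, 3, 0); (0, 1, 0, 0, 0, 0); (0, 0, 0, 0, 1, 1); (0, 2, 2, 0, 0, 0); (0, 1, 1, 1, 0, 0))


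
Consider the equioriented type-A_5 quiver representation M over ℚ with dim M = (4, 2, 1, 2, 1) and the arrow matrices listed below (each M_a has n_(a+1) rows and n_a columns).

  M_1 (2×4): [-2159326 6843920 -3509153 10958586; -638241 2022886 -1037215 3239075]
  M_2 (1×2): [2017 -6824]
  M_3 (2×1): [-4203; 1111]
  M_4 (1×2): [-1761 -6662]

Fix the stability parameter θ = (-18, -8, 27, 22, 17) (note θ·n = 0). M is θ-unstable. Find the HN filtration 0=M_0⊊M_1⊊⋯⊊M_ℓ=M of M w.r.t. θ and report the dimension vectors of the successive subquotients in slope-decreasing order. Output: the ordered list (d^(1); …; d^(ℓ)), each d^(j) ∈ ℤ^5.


Interval decomposition of M: I[1,1]^2, I[1,2], I[1,5], I[4,4].
HN type (ℓ=3): μ^(1)=22; μ^(2)=-8; μ^(3)=-18

((0, 0, 1, 2, 1); (0, 2, 0, 0, 0); (4, 0, 0, 0, 0))


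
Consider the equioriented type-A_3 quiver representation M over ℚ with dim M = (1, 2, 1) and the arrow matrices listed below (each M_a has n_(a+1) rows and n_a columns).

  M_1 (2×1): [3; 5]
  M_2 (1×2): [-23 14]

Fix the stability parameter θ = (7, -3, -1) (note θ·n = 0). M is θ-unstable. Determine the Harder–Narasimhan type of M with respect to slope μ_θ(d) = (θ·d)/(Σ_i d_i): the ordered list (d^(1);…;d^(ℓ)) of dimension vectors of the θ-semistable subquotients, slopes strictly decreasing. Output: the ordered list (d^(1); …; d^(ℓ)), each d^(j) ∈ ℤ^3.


Interval decomposition of M: I[1,3], I[2,2].
HN type (ℓ=2): μ^(1)=1; μ^(2)=-3

((1, 1, 1); (0, 1, 0))


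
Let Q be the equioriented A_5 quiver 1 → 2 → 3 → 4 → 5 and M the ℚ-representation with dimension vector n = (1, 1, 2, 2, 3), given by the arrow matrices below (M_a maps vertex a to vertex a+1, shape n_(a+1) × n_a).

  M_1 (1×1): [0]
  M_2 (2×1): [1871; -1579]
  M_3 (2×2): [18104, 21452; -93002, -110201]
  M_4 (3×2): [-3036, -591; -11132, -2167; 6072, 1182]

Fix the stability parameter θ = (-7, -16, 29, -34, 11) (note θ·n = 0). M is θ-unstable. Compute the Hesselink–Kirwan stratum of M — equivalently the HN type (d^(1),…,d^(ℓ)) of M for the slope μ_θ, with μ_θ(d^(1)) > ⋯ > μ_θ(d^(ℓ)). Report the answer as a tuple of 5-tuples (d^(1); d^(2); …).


Interval decomposition of M: I[1,1], I[2,5], I[3,3], I[4,4], I[5,5]^2.
HN type (ℓ=6): μ^(1)=29; μ^(2)=11; μ^(3)=-5/2; μ^(4)=-7; μ^(5)=-16; μ^(6)=-34

((0, 0, 1, 0, 0); (0, 0, 0, 0, 3); (0, 0, 1, 1, 0); (1, 0, 0, 0, 0); (0, 1, 0, 0, 0); (0, 0, 0, 1, 0))


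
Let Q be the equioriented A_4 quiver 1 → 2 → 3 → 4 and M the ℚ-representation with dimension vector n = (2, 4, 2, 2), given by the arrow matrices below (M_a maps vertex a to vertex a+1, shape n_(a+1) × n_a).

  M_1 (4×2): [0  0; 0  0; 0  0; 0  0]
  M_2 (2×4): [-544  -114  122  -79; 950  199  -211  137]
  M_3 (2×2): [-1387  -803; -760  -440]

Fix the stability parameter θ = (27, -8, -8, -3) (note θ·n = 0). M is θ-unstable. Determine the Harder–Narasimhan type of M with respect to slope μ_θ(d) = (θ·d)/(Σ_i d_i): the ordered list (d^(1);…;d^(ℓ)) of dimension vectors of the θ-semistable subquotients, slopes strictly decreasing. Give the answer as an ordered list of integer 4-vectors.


Barcode: M ≅ I[1,1]^2, I[2,2]^2, I[2,3], I[2,4], I[4,4]. HN layers by μ_θ (3 steps, strictly decreasing):
  μ^(1)=27; μ^(2)=-3; μ^(3)=-8

((2, 0, 0, 0); (0, 0, 0, 2); (0, 4, 2, 0))


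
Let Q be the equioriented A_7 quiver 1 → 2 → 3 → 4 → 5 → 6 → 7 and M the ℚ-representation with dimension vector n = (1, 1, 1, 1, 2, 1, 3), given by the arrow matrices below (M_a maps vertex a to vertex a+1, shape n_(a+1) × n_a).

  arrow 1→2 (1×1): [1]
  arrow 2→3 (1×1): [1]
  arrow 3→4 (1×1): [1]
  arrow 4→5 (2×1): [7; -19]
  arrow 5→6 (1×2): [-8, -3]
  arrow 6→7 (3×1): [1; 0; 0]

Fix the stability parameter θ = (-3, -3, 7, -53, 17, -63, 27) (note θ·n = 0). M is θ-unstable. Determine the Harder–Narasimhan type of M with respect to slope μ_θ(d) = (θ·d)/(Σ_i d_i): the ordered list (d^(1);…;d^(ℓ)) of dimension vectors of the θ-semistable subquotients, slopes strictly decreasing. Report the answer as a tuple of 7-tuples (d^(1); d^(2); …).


Barcode: M ≅ I[1,7], I[5,5], I[7,7]^2. HN layers by μ_θ (3 steps, strictly decreasing):
  μ^(1)=27; μ^(2)=17; μ^(3)=-49/3

((0, 0, 0, 0, 0, 0, 3); (0, 0, 0, 0, 1, 0, 0); (1, 1, 1, 1, 1, 1, 0))


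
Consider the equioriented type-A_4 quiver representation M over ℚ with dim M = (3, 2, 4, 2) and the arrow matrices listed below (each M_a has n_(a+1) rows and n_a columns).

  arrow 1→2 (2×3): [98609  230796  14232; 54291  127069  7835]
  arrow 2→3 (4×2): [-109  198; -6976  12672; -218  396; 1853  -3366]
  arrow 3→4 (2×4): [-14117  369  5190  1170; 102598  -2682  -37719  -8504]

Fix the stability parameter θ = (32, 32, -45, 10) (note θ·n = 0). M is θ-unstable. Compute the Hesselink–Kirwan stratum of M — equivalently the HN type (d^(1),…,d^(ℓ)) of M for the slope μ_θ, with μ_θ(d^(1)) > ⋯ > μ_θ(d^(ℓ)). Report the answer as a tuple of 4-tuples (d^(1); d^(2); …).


Via rank(M_{q-1}∘⋯∘M_p): M ≅ I[1,1], I[1,2], I[1,4], I[3,3]^2, I[3,4].
μ_θ-semistable layers: μ^(1)=32; μ^(2)=10; μ^(3)=19/3; μ^(4)=-45

((2, 1, 0, 0); (0, 0, 0, 2); (1, 1, 1, 0); (0, 0, 3, 0))


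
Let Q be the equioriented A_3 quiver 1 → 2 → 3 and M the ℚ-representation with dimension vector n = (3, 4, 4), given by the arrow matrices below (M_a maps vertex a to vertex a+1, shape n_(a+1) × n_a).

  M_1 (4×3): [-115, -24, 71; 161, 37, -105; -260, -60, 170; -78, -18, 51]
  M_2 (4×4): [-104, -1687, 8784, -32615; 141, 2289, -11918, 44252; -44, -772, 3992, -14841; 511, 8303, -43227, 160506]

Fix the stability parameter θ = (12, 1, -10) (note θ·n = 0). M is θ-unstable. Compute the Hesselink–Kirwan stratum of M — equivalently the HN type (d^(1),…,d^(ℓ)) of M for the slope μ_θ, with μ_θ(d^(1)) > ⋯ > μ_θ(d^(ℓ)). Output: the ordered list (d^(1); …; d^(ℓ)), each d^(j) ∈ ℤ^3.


Interval decomposition of M: I[1,3]^3, I[2,3].
HN type (ℓ=2): μ^(1)=1; μ^(2)=-9/2

((3, 3, 3); (0, 1, 1))
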